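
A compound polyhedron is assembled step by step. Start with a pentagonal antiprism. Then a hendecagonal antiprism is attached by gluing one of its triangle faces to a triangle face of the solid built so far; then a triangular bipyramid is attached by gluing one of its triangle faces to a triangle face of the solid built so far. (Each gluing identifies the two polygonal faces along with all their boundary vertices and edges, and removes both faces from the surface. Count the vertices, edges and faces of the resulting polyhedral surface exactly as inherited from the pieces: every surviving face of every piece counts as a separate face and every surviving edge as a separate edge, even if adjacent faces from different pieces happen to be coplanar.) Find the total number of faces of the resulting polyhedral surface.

A pentagonal antiprism: V=10, E=20, F=12.
Attach a hendecagonal antiprism (V=22, E=44, F=24) along a 3-gon: merge 3 vertices and 3 edges, delete both glued faces → V=29, E=61, F=34.
Attach a triangular bipyramid (V=5, E=9, F=6) along a 3-gon: merge 3 vertices and 3 edges, delete both glued faces → V=31, E=67, F=38.
Check: V − E + F = 31 − 67 + 38 = 2.

38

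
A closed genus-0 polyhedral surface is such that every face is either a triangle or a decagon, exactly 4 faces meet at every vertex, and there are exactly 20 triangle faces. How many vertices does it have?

20

Let x be the number of decagons; then F = 20 + x.
Edge–face incidences: 2E = 3·20 + 10·x = 60 + 10x.
Every vertex has degree 4, so 4V = 2E.
Euler: V − E + F = 2 ⇒ (2E)/4 − E + (20 + x) = 2.
Multiply by 8: 2·(2E) − 4·(2E) + 8·(20 + x) = 16, i.e. 160 + 8x − 2·(60 + 10x) = 16.
Collecting terms: −12x + 40 = 16, so −12x = −24, so x = 2.
Then 2E = 60 + 10·2 = 80, so E = 40, V = 2E/4 = 20, F = 20 + 2 = 22.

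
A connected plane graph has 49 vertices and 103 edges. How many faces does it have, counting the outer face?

56

Euler's formula for a connected plane graph: V − E + F = 2, so F = 2 − 49 + 103 = 56.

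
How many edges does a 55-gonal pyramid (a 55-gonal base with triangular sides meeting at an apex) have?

110

A pyramid on an n-gon base has one n-gon and n triangles: V = 55 + 1 = 56, E = 2·55 = 110, F = 55 + 1 = 56.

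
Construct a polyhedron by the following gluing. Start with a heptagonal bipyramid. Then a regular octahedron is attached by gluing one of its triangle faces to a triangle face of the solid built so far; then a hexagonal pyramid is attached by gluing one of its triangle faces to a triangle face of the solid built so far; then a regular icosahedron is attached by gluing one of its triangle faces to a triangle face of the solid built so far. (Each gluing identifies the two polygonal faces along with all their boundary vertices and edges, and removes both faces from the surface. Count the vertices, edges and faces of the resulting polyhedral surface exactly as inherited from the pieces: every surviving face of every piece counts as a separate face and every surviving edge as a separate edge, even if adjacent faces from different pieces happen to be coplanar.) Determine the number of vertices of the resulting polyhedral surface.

25

A heptagonal bipyramid: V=9, E=21, F=14.
Attach a regular octahedron (V=6, E=12, F=8) along a 3-gon: merge 3 vertices and 3 edges, delete both glued faces → V=12, E=30, F=20.
Attach a hexagonal pyramid (V=7, E=12, F=7) along a 3-gon: merge 3 vertices and 3 edges, delete both glued faces → V=16, E=39, F=25.
Attach a regular icosahedron (V=12, E=30, F=20) along a 3-gon: merge 3 vertices and 3 edges, delete both glued faces → V=25, E=66, F=43.
Check: V − E + F = 25 − 66 + 43 = 2.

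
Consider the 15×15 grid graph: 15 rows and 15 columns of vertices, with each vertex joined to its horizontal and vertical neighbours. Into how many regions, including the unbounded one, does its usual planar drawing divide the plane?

197

The grid has V = 15·15 = 225 vertices and E = 15·14 + 15·14 = 420 edges.
F = 2 − V + E = 2 − 225 + 420 = 197.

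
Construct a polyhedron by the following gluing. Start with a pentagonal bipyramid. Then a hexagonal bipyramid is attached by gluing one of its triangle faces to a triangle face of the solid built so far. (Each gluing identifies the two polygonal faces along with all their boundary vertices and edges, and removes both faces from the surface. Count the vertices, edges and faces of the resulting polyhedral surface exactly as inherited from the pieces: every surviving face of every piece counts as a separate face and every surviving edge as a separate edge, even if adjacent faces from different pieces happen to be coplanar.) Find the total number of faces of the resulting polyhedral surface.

A pentagonal bipyramid: V=7, E=15, F=10.
Attach a hexagonal bipyramid (V=8, E=18, F=12) along a 3-gon: merge 3 vertices and 3 edges, delete both glued faces → V=12, E=30, F=20.
Check: V − E + F = 12 − 30 + 20 = 2.

20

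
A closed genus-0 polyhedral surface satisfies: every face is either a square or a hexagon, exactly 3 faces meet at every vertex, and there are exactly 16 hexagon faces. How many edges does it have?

60

Let x be the number of squares; then F = 16 + x.
Edge–face incidences: 2E = 6·16 + 4·x = 96 + 4x.
Every vertex has degree 3, so 3V = 2E.
Euler: V − E + F = 2 ⇒ (2E)/3 − E + (16 + x) = 2.
Multiply by 6: 2·(2E) − 3·(2E) + 6·(16 + x) = 12, i.e. 96 + 6x − (96 + 4x) = 12.
Collecting terms: 2x = 12, so x = 6.
Then 2E = 96 + 4·6 = 120, so E = 60, V = 2E/3 = 40, F = 16 + 6 = 22.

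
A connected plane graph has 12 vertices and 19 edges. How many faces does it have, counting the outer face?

9

Euler's formula for a connected plane graph: V − E + F = 2, so F = 2 − 12 + 19 = 9.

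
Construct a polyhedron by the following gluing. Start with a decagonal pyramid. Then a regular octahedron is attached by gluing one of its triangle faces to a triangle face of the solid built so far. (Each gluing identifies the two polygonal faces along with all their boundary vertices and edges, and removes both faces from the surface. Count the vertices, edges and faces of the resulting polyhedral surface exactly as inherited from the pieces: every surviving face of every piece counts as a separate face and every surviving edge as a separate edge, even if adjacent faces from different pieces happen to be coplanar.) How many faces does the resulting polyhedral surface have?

17

A decagonal pyramid: V=11, E=20, F=11.
Attach a regular octahedron (V=6, E=12, F=8) along a 3-gon: merge 3 vertices and 3 edges, delete both glued faces → V=14, E=29, F=17.
Check: V − E + F = 14 − 29 + 17 = 2.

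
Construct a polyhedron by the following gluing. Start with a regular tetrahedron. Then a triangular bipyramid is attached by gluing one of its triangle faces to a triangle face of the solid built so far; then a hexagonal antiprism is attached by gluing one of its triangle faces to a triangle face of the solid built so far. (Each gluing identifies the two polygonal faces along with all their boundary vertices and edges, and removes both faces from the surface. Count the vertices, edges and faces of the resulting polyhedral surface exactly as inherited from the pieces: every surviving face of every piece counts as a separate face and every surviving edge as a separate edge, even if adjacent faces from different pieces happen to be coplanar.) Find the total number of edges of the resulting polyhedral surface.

A regular tetrahedron: V=4, E=6, F=4.
Attach a triangular bipyramid (V=5, E=9, F=6) along a 3-gon: merge 3 vertices and 3 edges, delete both glued faces → V=6, E=12, F=8.
Attach a hexagonal antiprism (V=12, E=24, F=14) along a 3-gon: merge 3 vertices and 3 edges, delete both glued faces → V=15, E=33, F=20.
Check: V − E + F = 15 − 33 + 20 = 2.

33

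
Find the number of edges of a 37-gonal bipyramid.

111

A bipyramid over an n-gon has 2n triangular faces and n + 2 vertices: V = 37 + 2 = 39, E = 3·37 = 111, F = 2·37 = 74.
Check: V − E + F = 39 − 111 + 74 = 2.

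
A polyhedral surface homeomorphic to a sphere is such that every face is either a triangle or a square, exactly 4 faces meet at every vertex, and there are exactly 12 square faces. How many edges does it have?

36

Let x be the number of triangles; then F = 12 + x.
Edge–face incidences: 2E = 4·12 + 3·x = 48 + 3x.
Every vertex has degree 4, so 4V = 2E.
Euler: V − E + F = 2 ⇒ (2E)/4 − E + (12 + x) = 2.
Multiply by 8: 2·(2E) − 4·(2E) + 8·(12 + x) = 16, i.e. 96 + 8x − 2·(48 + 3x) = 16.
Collecting terms: 2x = 16, so x = 8.
Then 2E = 48 + 3·8 = 72, so E = 36, V = 2E/4 = 18, F = 12 + 8 = 20.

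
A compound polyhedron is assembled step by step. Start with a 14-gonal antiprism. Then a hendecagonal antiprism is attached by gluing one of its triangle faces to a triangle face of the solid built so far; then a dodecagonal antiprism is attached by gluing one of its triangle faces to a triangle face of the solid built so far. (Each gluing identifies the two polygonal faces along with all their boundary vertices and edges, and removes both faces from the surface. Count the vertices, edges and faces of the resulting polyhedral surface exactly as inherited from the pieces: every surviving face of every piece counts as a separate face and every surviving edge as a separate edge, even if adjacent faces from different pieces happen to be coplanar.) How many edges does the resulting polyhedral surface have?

A 14-gonal antiprism: V=28, E=56, F=30.
Attach a hendecagonal antiprism (V=22, E=44, F=24) along a 3-gon: merge 3 vertices and 3 edges, delete both glued faces → V=47, E=97, F=52.
Attach a dodecagonal antiprism (V=24, E=48, F=26) along a 3-gon: merge 3 vertices and 3 edges, delete both glued faces → V=68, E=142, F=76.
Check: V − E + F = 68 − 142 + 76 = 2.

142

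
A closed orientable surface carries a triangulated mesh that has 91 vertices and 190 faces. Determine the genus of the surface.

Every face is a triangle, so 2E = 3·190 = 570, giving E = 285.
χ = V − E + F = 91 − 285 + 190 = -4.
For a closed orientable surface χ = 2 − 2g, so g = (2 − (-4))/2 = 3.

3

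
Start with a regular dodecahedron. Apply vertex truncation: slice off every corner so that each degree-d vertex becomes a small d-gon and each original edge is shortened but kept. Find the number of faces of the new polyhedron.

32

The base solid has V = 20, E = 30, F = 12.
Truncation replaces each original edge-end by a new vertex, so V′ = 2E = 60.
Each original edge survives, and each old vertex of degree d contributes d new edges; summing degrees gives Σd = 2E, so E′ = E + 2E = 3E = 90.
Each original face survives and each original vertex becomes one new face: F′ = F + V = 32.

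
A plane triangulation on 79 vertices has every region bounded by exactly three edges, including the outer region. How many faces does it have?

154

In a plane triangulation 3F = 2E and V − E + F = 2, so F = 2V − 4 = 2·79 − 4 = 154.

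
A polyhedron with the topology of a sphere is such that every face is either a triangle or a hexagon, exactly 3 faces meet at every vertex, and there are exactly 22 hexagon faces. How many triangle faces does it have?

4

Let x be the number of triangles; then F = 22 + x.
Edge–face incidences: 2E = 6·22 + 3·x = 132 + 3x.
Every vertex has degree 3, so 3V = 2E.
Euler: V − E + F = 2 ⇒ (2E)/3 − E + (22 + x) = 2.
Multiply by 6: 2·(2E) − 3·(2E) + 6·(22 + x) = 12, i.e. 132 + 6x − (132 + 3x) = 12.
Collecting terms: 3x = 12, so x = 4.
Then 2E = 132 + 3·4 = 144, so E = 72, V = 2E/3 = 48, F = 22 + 4 = 26.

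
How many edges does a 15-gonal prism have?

45

A prism on an n-gon has two n-gon bases and n rectangular sides: V = 2·15 = 30, E = 3·15 = 45, F = 15 + 2 = 17.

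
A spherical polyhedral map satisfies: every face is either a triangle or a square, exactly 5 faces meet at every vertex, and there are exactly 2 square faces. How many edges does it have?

40

Let x be the number of triangles; then F = 2 + x.
Edge–face incidences: 2E = 4·2 + 3·x = 8 + 3x.
Every vertex has degree 5, so 5V = 2E.
Euler: V − E + F = 2 ⇒ (2E)/5 − E + (2 + x) = 2.
Multiply by 10: 2·(2E) − 5·(2E) + 10·(2 + x) = 20, i.e. 20 + 10x − 3·(8 + 3x) = 20.
Collecting terms: x − 4 = 20, so x = 24.
Then 2E = 8 + 3·24 = 80, so E = 40, V = 2E/5 = 16, F = 2 + 24 = 26.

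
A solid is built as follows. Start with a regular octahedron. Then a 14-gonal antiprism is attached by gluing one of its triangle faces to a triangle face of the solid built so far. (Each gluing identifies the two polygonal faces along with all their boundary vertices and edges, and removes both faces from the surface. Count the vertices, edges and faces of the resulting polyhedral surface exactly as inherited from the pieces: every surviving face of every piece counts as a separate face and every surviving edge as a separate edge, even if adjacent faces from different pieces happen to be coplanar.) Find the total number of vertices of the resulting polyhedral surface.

A regular octahedron: V=6, E=12, F=8.
Attach a 14-gonal antiprism (V=28, E=56, F=30) along a 3-gon: merge 3 vertices and 3 edges, delete both glued faces → V=31, E=65, F=36.
Check: V − E + F = 31 − 65 + 36 = 2.

31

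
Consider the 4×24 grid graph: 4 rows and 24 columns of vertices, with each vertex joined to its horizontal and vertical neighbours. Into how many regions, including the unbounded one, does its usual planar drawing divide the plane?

70

The grid has V = 4·24 = 96 vertices and E = 4·23 + 24·3 = 164 edges.
F = 2 − V + E = 2 − 96 + 164 = 70.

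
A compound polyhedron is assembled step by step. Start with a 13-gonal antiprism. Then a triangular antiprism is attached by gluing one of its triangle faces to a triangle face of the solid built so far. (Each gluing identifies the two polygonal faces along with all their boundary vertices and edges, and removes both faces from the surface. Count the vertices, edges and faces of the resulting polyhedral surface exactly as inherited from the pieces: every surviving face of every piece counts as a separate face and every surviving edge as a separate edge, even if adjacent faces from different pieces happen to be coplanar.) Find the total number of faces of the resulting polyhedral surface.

34

A 13-gonal antiprism: V=26, E=52, F=28.
Attach a triangular antiprism (V=6, E=12, F=8) along a 3-gon: merge 3 vertices and 3 edges, delete both glued faces → V=29, E=61, F=34.
Check: V − E + F = 29 − 61 + 34 = 2.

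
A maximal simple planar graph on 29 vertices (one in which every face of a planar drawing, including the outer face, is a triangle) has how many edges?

In a plane triangulation 3F = 2E and V − E + F = 2, so E = 3V − 6 = 3·29 − 6 = 81.

81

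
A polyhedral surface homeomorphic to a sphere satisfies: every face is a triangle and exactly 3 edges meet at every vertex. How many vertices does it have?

4

Each face has 3 edges and each edge borders two faces, so 2E = 3F.
Each vertex has degree 3, so 3V = 2E and hence V = 3F/3.
Euler: V − E + F = 2 ⇒ (3F/3) − (3F/2) + F = 2.
Multiply by 6: (6 − 9 + 6)F = 12, i.e. 3F = 12.
So F = 4, E = 3·4/2 = 6, V = 3·4/3 = 4.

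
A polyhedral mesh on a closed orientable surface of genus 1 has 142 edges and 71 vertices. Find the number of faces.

71

For a closed orientable surface of genus 1, χ = 2 − 2·1 = 0.
F = 0 − V + E = 0 − 71 + 142 = 71.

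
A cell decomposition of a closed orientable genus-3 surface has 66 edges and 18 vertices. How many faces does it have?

44

For a closed orientable surface of genus 3, χ = 2 − 2·3 = -4.
F = -4 − V + E = -4 − 18 + 66 = 44.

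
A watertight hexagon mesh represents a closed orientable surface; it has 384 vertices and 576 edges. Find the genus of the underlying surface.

Every face is a hexagon and each edge borders two faces, so 6F = 2·576, giving F = 192.
χ = V − E + F = 384 − 576 + 192 = 0.
For a closed orientable surface χ = 2 − 2g, so g = (2 − (0))/2 = 1.

1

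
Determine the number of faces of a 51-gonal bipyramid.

102

A bipyramid over an n-gon has 2n triangular faces and n + 2 vertices: V = 51 + 2 = 53, E = 3·51 = 153, F = 2·51 = 102.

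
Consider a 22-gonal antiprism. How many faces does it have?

An antiprism on an n-gon has two n-gon caps and 2n triangles: V = 2·22 = 44, E = 4·22 = 88, F = 2·22 + 2 = 46.

46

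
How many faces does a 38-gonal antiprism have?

An antiprism on an n-gon has two n-gon caps and 2n triangles: V = 2·38 = 76, E = 4·38 = 152, F = 2·38 + 2 = 78.

78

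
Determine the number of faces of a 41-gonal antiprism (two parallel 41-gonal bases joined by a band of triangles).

84

An antiprism on an n-gon has two n-gon caps and 2n triangles: V = 2·41 = 82, E = 4·41 = 164, F = 2·41 + 2 = 84.
Check: V − E + F = 82 − 164 + 84 = 2.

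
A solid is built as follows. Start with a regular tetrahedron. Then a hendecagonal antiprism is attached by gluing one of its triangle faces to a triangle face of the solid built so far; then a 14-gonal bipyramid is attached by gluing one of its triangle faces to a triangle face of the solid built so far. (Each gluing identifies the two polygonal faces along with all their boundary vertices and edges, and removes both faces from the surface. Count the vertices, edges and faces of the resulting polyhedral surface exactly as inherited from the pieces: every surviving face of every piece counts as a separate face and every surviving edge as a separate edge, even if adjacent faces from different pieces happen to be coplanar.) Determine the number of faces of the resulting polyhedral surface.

A regular tetrahedron: V=4, E=6, F=4.
Attach a hendecagonal antiprism (V=22, E=44, F=24) along a 3-gon: merge 3 vertices and 3 edges, delete both glued faces → V=23, E=47, F=26.
Attach a 14-gonal bipyramid (V=16, E=42, F=28) along a 3-gon: merge 3 vertices and 3 edges, delete both glued faces → V=36, E=86, F=52.
Check: V − E + F = 36 − 86 + 52 = 2.

52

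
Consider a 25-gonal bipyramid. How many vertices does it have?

A bipyramid over an n-gon has 2n triangular faces and n + 2 vertices: V = 25 + 2 = 27, E = 3·25 = 75, F = 2·25 = 50.

27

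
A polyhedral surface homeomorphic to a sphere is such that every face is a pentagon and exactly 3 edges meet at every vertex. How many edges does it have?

30

Each face has 5 edges and each edge borders two faces, so 2E = 5F.
Each vertex has degree 3, so 3V = 2E and hence V = 5F/3.
Euler: V − E + F = 2 ⇒ (5F/3) − (5F/2) + F = 2.
Multiply by 6: (10 − 15 + 6)F = 12, i.e. 1F = 12.
So F = 12, E = 5·12/2 = 30, V = 5·12/3 = 20.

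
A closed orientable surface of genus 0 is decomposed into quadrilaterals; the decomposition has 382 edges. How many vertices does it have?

193

χ = 2 − 2·0 = 2, and every face is a square so 4F = 2E.
F = 2E/4 = 191. Then V = 2 + E − F = 2 + 382 − 191 = 193.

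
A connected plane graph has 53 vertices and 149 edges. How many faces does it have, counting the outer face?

Euler's formula for a connected plane graph: V − E + F = 2, so F = 2 − 53 + 149 = 98.

98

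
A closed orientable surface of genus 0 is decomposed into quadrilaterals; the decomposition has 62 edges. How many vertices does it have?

33

χ = 2 − 2·0 = 2, and every face is a square so 4F = 2E.
F = 2E/4 = 31. Then V = 2 + E − F = 2 + 62 − 31 = 33.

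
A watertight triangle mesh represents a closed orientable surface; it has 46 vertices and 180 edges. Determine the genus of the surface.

Every face is a triangle and each edge borders two faces, so 3F = 2·180, giving F = 120.
χ = V − E + F = 46 − 180 + 120 = -14.
For a closed orientable surface χ = 2 − 2g, so g = (2 − (-14))/2 = 8.

8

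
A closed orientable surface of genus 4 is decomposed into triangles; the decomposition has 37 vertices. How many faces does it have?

86

χ = 2 − 2·4 = -6, and every face is a triangle so 3F = 2E.
V − E + F = -6 with E = 3F/2 gives 37 − (3/2 − 1)·F = -6, so F = 86 and E = 129.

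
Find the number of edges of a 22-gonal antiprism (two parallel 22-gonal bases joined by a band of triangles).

88

An antiprism on an n-gon has two n-gon caps and 2n triangles: V = 2·22 = 44, E = 4·22 = 88, F = 2·22 + 2 = 46.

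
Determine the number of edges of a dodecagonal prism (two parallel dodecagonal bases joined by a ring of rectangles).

A prism on an n-gon has two n-gon bases and n rectangular sides: V = 2·12 = 24, E = 3·12 = 36, F = 12 + 2 = 14.

36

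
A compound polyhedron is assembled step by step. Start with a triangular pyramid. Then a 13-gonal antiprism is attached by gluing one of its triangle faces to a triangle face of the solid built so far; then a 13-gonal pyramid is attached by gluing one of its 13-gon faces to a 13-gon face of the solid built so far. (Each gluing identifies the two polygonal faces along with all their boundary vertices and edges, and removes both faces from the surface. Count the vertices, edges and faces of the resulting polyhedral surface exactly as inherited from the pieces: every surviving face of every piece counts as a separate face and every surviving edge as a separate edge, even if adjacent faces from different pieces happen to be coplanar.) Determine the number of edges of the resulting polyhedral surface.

A triangular pyramid: V=4, E=6, F=4.
Attach a 13-gonal antiprism (V=26, E=52, F=28) along a 3-gon: merge 3 vertices and 3 edges, delete both glued faces → V=27, E=55, F=30.
Attach a 13-gonal pyramid (V=14, E=26, F=14) along a 13-gon: merge 13 vertices and 13 edges, delete both glued faces → V=28, E=68, F=42.
Check: V − E + F = 28 − 68 + 42 = 2.

68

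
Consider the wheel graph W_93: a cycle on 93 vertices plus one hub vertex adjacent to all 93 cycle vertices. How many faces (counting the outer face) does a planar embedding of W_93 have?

94

W_93 has V = 93 + 1 = 94 vertices and E = 2·93 = 186 edges.
By Euler's formula F = 2 − V + E = 2 − 94 + 186 = 94.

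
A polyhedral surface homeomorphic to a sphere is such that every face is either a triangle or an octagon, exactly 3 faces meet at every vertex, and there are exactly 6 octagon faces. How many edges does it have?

Let x be the number of triangles; then F = 6 + x.
Edge–face incidences: 2E = 8·6 + 3·x = 48 + 3x.
Every vertex has degree 3, so 3V = 2E.
Euler: V − E + F = 2 ⇒ (2E)/3 − E + (6 + x) = 2.
Multiply by 6: 2·(2E) − 3·(2E) + 6·(6 + x) = 12, i.e. 36 + 6x − (48 + 3x) = 12.
Collecting terms: 3x − 12 = 12, so 3x = 24, so x = 8.
Then 2E = 48 + 3·8 = 72, so E = 36, V = 2E/3 = 24, F = 6 + 8 = 14.

36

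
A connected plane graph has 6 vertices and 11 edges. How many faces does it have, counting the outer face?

7

Euler's formula for a connected plane graph: V − E + F = 2, so F = 2 − 6 + 11 = 7.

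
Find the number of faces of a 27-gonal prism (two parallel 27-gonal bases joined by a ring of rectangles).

29

A prism on an n-gon has two n-gon bases and n rectangular sides: V = 2·27 = 54, E = 3·27 = 81, F = 27 + 2 = 29.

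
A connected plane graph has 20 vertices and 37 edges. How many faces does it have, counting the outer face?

19

Euler's formula for a connected plane graph: V − E + F = 2, so F = 2 − 20 + 37 = 19.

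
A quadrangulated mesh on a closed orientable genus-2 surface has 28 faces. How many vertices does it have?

26

χ = 2 − 2·2 = -2, and every face is a square so 4F = 2E.
E = 4·28/2 = 56. Then V = -2 + E − F = -2 + 56 − 28 = 26.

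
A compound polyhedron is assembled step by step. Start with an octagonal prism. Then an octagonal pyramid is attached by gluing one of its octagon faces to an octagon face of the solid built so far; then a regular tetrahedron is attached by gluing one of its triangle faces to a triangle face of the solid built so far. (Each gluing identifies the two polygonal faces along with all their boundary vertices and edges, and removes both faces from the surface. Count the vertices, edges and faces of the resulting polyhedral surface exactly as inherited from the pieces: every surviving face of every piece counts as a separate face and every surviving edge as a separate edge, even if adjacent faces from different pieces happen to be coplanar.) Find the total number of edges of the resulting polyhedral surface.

35

An octagonal prism: V=16, E=24, F=10.
Attach an octagonal pyramid (V=9, E=16, F=9) along an 8-gon: merge 8 vertices and 8 edges, delete both glued faces → V=17, E=32, F=17.
Attach a regular tetrahedron (V=4, E=6, F=4) along a 3-gon: merge 3 vertices and 3 edges, delete both glued faces → V=18, E=35, F=19.
Check: V − E + F = 18 − 35 + 19 = 2.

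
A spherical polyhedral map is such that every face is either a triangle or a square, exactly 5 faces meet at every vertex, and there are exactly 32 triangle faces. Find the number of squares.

6

Let x be the number of squares; then F = 32 + x.
Edge–face incidences: 2E = 3·32 + 4·x = 96 + 4x.
Every vertex has degree 5, so 5V = 2E.
Euler: V − E + F = 2 ⇒ (2E)/5 − E + (32 + x) = 2.
Multiply by 10: 2·(2E) − 5·(2E) + 10·(32 + x) = 20, i.e. 320 + 10x − 3·(96 + 4x) = 20.
Collecting terms: −2x + 32 = 20, so −2x = −12, so x = 6.
Then 2E = 96 + 4·6 = 120, so E = 60, V = 2E/5 = 24, F = 32 + 6 = 38.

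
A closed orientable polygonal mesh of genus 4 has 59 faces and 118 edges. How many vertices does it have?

53

For a closed orientable surface of genus 4, χ = 2 − 2·4 = -6.
V = -6 + E − F = -6 + 118 − 59 = 53.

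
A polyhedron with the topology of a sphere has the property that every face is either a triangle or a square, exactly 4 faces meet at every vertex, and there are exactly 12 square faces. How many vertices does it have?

Let x be the number of triangles; then F = 12 + x.
Edge–face incidences: 2E = 4·12 + 3·x = 48 + 3x.
Every vertex has degree 4, so 4V = 2E.
Euler: V − E + F = 2 ⇒ (2E)/4 − E + (12 + x) = 2.
Multiply by 8: 2·(2E) − 4·(2E) + 8·(12 + x) = 16, i.e. 96 + 8x − 2·(48 + 3x) = 16.
Collecting terms: 2x = 16, so x = 8.
Then 2E = 48 + 3·8 = 72, so E = 36, V = 2E/4 = 18, F = 12 + 8 = 20.

18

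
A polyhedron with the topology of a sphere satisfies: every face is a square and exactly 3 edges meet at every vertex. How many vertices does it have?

8

Each face has 4 edges and each edge borders two faces, so 2E = 4F.
Each vertex has degree 3, so 3V = 2E and hence V = 4F/3.
Euler: V − E + F = 2 ⇒ (4F/3) − (4F/2) + F = 2.
Multiply by 6: (8 − 12 + 6)F = 12, i.e. 2F = 12.
So F = 6, E = 4·6/2 = 12, V = 4·6/3 = 8.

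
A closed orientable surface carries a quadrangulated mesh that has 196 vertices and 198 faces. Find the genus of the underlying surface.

2

Every face is a square, so 2E = 4·198 = 792, giving E = 396.
χ = V − E + F = 196 − 396 + 198 = -2.
For a closed orientable surface χ = 2 − 2g, so g = (2 − (-2))/2 = 2.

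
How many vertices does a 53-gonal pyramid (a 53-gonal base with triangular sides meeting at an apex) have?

54

A pyramid on an n-gon base has one n-gon and n triangles: V = 53 + 1 = 54, E = 2·53 = 106, F = 53 + 1 = 54.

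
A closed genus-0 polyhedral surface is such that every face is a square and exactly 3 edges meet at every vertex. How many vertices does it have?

Each face has 4 edges and each edge borders two faces, so 2E = 4F.
Each vertex has degree 3, so 3V = 2E and hence V = 4F/3.
Euler: V − E + F = 2 ⇒ (4F/3) − (4F/2) + F = 2.
Multiply by 6: (8 − 12 + 6)F = 12, i.e. 2F = 12.
So F = 6, E = 4·6/2 = 12, V = 4·6/3 = 8.

8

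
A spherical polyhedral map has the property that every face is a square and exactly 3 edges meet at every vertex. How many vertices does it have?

8

Each face has 4 edges and each edge borders two faces, so 2E = 4F.
Each vertex has degree 3, so 3V = 2E and hence V = 4F/3.
Euler: V − E + F = 2 ⇒ (4F/3) − (4F/2) + F = 2.
Multiply by 6: (8 − 12 + 6)F = 12, i.e. 2F = 12.
So F = 6, E = 4·6/2 = 12, V = 4·6/3 = 8.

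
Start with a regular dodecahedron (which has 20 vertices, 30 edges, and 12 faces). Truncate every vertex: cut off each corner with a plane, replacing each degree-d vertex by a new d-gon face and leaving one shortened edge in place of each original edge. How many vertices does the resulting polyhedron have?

60

Truncation replaces each original edge-end by a new vertex, so V′ = 2E = 60.
Each original edge survives, and each old vertex of degree d contributes d new edges; summing degrees gives Σd = 2E, so E′ = E + 2E = 3E = 90.
Each original face survives and each original vertex becomes one new face: F′ = F + V = 32.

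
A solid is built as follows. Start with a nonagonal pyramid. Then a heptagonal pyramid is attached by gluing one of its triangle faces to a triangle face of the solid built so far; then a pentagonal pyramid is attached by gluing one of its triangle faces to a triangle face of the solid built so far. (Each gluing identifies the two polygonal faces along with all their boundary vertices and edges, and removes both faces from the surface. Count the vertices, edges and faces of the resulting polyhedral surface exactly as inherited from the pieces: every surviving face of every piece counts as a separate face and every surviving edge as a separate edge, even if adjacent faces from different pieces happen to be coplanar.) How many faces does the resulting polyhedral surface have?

20

A nonagonal pyramid: V=10, E=18, F=10.
Attach a heptagonal pyramid (V=8, E=14, F=8) along a 3-gon: merge 3 vertices and 3 edges, delete both glued faces → V=15, E=29, F=16.
Attach a pentagonal pyramid (V=6, E=10, F=6) along a 3-gon: merge 3 vertices and 3 edges, delete both glued faces → V=18, E=36, F=20.
Check: V − E + F = 18 − 36 + 20 = 2.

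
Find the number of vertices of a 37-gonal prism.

74

A prism on an n-gon has two n-gon bases and n rectangular sides: V = 2·37 = 74, E = 3·37 = 111, F = 37 + 2 = 39.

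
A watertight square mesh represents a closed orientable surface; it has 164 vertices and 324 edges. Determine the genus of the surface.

0

Every face is a square and each edge borders two faces, so 4F = 2·324, giving F = 162.
χ = V − E + F = 164 − 324 + 162 = 2.
For a closed orientable surface χ = 2 − 2g, so g = (2 − (2))/2 = 0.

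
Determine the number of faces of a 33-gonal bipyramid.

A bipyramid over an n-gon has 2n triangular faces and n + 2 vertices: V = 33 + 2 = 35, E = 3·33 = 99, F = 2·33 = 66.
Check: V − E + F = 35 − 99 + 66 = 2.

66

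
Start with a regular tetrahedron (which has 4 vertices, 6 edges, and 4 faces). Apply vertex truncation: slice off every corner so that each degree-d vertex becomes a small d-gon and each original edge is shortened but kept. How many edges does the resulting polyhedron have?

18

Truncation replaces each original edge-end by a new vertex, so V′ = 2E = 12.
Each original edge survives, and each old vertex of degree d contributes d new edges; summing degrees gives Σd = 2E, so E′ = E + 2E = 3E = 18.
Each original face survives and each original vertex becomes one new face: F′ = F + V = 8.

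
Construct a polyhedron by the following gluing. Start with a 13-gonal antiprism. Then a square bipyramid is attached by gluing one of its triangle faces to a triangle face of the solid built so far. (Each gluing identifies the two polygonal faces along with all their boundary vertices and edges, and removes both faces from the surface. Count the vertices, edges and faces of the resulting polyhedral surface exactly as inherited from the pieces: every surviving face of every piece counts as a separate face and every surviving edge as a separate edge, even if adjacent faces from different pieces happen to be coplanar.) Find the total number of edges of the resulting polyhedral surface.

61

A 13-gonal antiprism: V=26, E=52, F=28.
Attach a square bipyramid (V=6, E=12, F=8) along a 3-gon: merge 3 vertices and 3 edges, delete both glued faces → V=29, E=61, F=34.
Check: V − E + F = 29 − 61 + 34 = 2.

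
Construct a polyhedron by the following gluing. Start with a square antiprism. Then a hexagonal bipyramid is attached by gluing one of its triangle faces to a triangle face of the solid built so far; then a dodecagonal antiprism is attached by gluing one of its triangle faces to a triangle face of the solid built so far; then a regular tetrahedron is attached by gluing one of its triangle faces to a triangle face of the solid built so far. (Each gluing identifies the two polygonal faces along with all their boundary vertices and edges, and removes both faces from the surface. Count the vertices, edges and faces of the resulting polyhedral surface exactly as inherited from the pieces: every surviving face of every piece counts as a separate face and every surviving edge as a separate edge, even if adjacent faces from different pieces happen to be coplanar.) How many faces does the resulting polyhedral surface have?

46

A square antiprism: V=8, E=16, F=10.
Attach a hexagonal bipyramid (V=8, E=18, F=12) along a 3-gon: merge 3 vertices and 3 edges, delete both glued faces → V=13, E=31, F=20.
Attach a dodecagonal antiprism (V=24, E=48, F=26) along a 3-gon: merge 3 vertices and 3 edges, delete both glued faces → V=34, E=76, F=44.
Attach a regular tetrahedron (V=4, E=6, F=4) along a 3-gon: merge 3 vertices and 3 edges, delete both glued faces → V=35, E=79, F=46.
Check: V − E + F = 35 − 79 + 46 = 2.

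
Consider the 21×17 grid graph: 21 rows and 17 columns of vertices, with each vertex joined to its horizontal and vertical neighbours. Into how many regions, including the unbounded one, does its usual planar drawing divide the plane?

321

The grid has V = 21·17 = 357 vertices and E = 21·16 + 17·20 = 676 edges.
F = 2 − V + E = 2 − 357 + 676 = 321.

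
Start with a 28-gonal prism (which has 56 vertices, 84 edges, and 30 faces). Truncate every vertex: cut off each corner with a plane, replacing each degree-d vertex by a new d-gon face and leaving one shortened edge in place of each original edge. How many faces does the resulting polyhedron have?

Truncation replaces each original edge-end by a new vertex, so V′ = 2E = 168.
Each original edge survives, and each old vertex of degree d contributes d new edges; summing degrees gives Σd = 2E, so E′ = E + 2E = 3E = 252.
Each original face survives and each original vertex becomes one new face: F′ = F + V = 86.

86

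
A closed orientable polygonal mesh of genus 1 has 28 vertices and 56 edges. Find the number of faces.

28

For a closed orientable surface of genus 1, χ = 2 − 2·1 = 0.
F = 0 − V + E = 0 − 28 + 56 = 28.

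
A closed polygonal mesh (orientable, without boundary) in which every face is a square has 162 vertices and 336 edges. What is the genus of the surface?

4

Every face is a square and each edge borders two faces, so 4F = 2·336, giving F = 168.
χ = V − E + F = 162 − 336 + 168 = -6.
For a closed orientable surface χ = 2 − 2g, so g = (2 − (-6))/2 = 4.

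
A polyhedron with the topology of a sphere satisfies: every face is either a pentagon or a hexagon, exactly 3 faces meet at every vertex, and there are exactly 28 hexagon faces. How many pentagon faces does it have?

Let x be the number of pentagons; then F = 28 + x.
Edge–face incidences: 2E = 6·28 + 5·x = 168 + 5x.
Every vertex has degree 3, so 3V = 2E.
Euler: V − E + F = 2 ⇒ (2E)/3 − E + (28 + x) = 2.
Multiply by 6: 2·(2E) − 3·(2E) + 6·(28 + x) = 12, i.e. 168 + 6x − (168 + 5x) = 12.
Collecting terms: x = 12.
Then 2E = 168 + 5·12 = 228, so E = 114, V = 2E/3 = 76, F = 28 + 12 = 40.

12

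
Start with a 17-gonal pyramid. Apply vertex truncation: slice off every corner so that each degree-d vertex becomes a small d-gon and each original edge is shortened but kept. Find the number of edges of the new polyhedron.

102

The base solid has V = 18, E = 34, F = 18.
Truncation replaces each original edge-end by a new vertex, so V′ = 2E = 68.
Each original edge survives, and each old vertex of degree d contributes d new edges; summing degrees gives Σd = 2E, so E′ = E + 2E = 3E = 102.
Each original face survives and each original vertex becomes one new face: F′ = F + V = 36.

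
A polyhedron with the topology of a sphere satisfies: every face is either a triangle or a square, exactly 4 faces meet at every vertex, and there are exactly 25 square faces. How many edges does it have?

62

Let x be the number of triangles; then F = 25 + x.
Edge–face incidences: 2E = 4·25 + 3·x = 100 + 3x.
Every vertex has degree 4, so 4V = 2E.
Euler: V − E + F = 2 ⇒ (2E)/4 − E + (25 + x) = 2.
Multiply by 8: 2·(2E) − 4·(2E) + 8·(25 + x) = 16, i.e. 200 + 8x − 2·(100 + 3x) = 16.
Collecting terms: 2x = 16, so x = 8.
Then 2E = 100 + 3·8 = 124, so E = 62, V = 2E/4 = 31, F = 25 + 8 = 33.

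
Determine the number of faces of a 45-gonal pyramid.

A pyramid on an n-gon base has one n-gon and n triangles: V = 45 + 1 = 46, E = 2·45 = 90, F = 45 + 1 = 46.

46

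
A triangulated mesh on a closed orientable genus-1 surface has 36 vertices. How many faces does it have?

χ = 2 − 2·1 = 0, and every face is a triangle so 3F = 2E.
V − E + F = 0 with E = 3F/2 gives 36 − (3/2 − 1)·F = 0, so F = 72 and E = 108.

72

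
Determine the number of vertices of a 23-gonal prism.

46

A prism on an n-gon has two n-gon bases and n rectangular sides: V = 2·23 = 46, E = 3·23 = 69, F = 23 + 2 = 25.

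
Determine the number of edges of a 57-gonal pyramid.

A pyramid on an n-gon base has one n-gon and n triangles: V = 57 + 1 = 58, E = 2·57 = 114, F = 57 + 1 = 58.

114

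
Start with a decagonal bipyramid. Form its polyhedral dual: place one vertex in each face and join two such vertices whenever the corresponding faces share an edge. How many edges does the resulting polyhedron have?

30

The base solid has V = 12, E = 30, F = 20.
The dual swaps V and F and preserves E: V′ = F = 20, E′ = E = 30, F′ = V = 12.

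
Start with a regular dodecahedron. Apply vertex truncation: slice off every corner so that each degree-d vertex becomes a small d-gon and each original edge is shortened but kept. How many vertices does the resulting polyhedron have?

The base solid has V = 20, E = 30, F = 12.
Truncation replaces each original edge-end by a new vertex, so V′ = 2E = 60.
Each original edge survives, and each old vertex of degree d contributes d new edges; summing degrees gives Σd = 2E, so E′ = E + 2E = 3E = 90.
Each original face survives and each original vertex becomes one new face: F′ = F + V = 32.

60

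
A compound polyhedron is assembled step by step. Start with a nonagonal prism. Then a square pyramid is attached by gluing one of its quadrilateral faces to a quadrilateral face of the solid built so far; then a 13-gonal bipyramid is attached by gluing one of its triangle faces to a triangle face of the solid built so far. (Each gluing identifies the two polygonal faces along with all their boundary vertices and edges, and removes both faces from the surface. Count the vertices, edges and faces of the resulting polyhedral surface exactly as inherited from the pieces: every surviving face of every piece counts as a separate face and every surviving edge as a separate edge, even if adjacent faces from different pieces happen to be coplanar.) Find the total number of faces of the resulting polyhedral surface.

38

A nonagonal prism: V=18, E=27, F=11.
Attach a square pyramid (V=5, E=8, F=5) along a 4-gon: merge 4 vertices and 4 edges, delete both glued faces → V=19, E=31, F=14.
Attach a 13-gonal bipyramid (V=15, E=39, F=26) along a 3-gon: merge 3 vertices and 3 edges, delete both glued faces → V=31, E=67, F=38.
Check: V − E + F = 31 − 67 + 38 = 2.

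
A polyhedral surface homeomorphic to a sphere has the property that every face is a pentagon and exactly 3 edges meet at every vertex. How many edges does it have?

30

Each face has 5 edges and each edge borders two faces, so 2E = 5F.
Each vertex has degree 3, so 3V = 2E and hence V = 5F/3.
Euler: V − E + F = 2 ⇒ (5F/3) − (5F/2) + F = 2.
Multiply by 6: (10 − 15 + 6)F = 12, i.e. 1F = 12.
So F = 12, E = 5·12/2 = 30, V = 5·12/3 = 20.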